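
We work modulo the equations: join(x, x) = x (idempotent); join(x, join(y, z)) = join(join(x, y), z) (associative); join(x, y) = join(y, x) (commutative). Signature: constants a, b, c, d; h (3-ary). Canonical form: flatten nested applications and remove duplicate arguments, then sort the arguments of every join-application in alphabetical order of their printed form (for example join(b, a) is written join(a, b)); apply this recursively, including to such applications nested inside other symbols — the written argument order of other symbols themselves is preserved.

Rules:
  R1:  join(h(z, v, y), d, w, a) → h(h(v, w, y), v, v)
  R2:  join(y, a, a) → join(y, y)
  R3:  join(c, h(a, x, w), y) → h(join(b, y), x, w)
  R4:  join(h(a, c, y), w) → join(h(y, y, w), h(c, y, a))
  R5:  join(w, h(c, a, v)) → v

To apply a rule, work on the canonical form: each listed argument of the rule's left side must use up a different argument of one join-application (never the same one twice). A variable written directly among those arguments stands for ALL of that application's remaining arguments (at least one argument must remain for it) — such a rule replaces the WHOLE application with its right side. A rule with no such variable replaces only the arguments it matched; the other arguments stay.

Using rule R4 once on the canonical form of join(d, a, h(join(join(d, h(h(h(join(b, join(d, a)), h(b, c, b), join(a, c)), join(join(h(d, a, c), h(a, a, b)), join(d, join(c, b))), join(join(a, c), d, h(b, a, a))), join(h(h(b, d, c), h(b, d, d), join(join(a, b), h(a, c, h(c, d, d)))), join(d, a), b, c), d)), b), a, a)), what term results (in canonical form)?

Canonical form:  join(a, d, h(join(b, d, h(h(h(join(a, b, d), h(b, c, b), join(a, c)), join(b, c, d, h(a, a, b), h(d, a, c)), join(a, c, d, h(b, a, a))), join(a, b, c, d, h(h(b, d, c), h(b, d, d), join(a, b, h(a, c, h(c, d, d))))), d)), a, a))
Match R4:  consume h(a, c, h(c, d, d));  w := join(a, b), y := h(c, d, d)
The variable takes the whole remainder — replace the entire application.
Result:  join(a, d, h(join(b, d, h(h(h(join(a, b, d), h(b, c, b), join(a, c)), join(b, c, d, h(a, a, b), h(d, a, c)), join(a, c, d, h(b, a, a))), join(a, b, c, d, h(h(b, d, c), h(b, d, d), join(h(c, h(c, d, d), a), h(h(c, d, d), h(c, d, d), join(a, b))))), d)), a, a))

Answer: join(a, d, h(join(b, d, h(h(h(join(a, b, d), h(b, c, b), join(a, c)), join(b, c, d, h(a, a, b), h(d, a, c)), join(a, c, d, h(b, a, a))), join(a, b, c, d, h(h(b, d, c), h(b, d, d), join(h(c, h(c, d, d), a), h(h(c, d, d), h(c, d, d), join(a, b))))), d)), a, a))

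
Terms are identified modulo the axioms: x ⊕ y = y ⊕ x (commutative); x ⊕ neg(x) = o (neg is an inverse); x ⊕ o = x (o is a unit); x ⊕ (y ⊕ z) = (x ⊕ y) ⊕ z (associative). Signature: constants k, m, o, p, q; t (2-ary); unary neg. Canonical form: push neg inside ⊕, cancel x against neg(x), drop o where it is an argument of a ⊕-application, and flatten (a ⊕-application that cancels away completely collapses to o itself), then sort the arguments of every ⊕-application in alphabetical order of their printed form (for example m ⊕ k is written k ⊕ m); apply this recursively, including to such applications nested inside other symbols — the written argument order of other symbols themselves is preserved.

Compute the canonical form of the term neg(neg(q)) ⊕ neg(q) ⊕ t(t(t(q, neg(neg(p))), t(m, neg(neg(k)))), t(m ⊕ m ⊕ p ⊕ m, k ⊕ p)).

Push neg inside:  distribute neg over ⊕ and collapse double neg
Cancel:  q cancels
Collect:  t(t(t(q, p), t(m, k)), t(m ⊕ m ⊕ m ⊕ p, k ⊕ p))

Answer: t(t(t(q, p), t(m, k)), t(m ⊕ m ⊕ m ⊕ p, k ⊕ p))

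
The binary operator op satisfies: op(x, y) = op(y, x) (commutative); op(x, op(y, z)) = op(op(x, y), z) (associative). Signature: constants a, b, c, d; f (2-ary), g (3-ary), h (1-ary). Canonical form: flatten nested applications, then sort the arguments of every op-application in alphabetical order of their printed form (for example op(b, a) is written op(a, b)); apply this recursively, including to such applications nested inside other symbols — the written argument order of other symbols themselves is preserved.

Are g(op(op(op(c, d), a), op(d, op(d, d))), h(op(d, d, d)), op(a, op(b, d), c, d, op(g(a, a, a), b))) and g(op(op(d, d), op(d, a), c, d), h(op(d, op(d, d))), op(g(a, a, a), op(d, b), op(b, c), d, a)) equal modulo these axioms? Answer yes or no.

Left:  g(op(op(op(c, d), a), op(d, op(d, d))), h(op(d, d, d)), op(a, op(b, d), c, d, op(g(a, a, a), b)))
  Focus inside:  op(a, op(b, d), c, d, op(g(a, a, a), b))
  Un-nest:  op(a, b, d, c, d, g(a, a, a), b)
  Order the arguments:  op(a, b, b, c, d, d, g(a, a, a))
  Put back:  g(op(a, c, d, d, d, d), h(op(d, d, d)), op(a, b, b, c, d, d, g(a, a, a)))
Right:  g(op(op(d, d), op(d, a), c, d), h(op(d, op(d, d))), op(g(a, a, a), op(d, b), op(b, c), d, a))
  Descend into:  op(g(a, a, a), op(d, b), op(b, c), d, a)
  Un-nest:  op(g(a, a, a), d, b, b, c, d, a)
  Order the arguments:  op(a, b, b, c, d, d, g(a, a, a))
  Reassemble:  g(op(a, c, d, d, d, d), h(op(d, d, d)), op(a, b, b, c, d, d, g(a, a, a)))

Answer: yes — both canonical forms are g(op(a, c, d, d, d, d), h(op(d, d, d)), op(a, b, b, c, d, d, g(a, a, a)))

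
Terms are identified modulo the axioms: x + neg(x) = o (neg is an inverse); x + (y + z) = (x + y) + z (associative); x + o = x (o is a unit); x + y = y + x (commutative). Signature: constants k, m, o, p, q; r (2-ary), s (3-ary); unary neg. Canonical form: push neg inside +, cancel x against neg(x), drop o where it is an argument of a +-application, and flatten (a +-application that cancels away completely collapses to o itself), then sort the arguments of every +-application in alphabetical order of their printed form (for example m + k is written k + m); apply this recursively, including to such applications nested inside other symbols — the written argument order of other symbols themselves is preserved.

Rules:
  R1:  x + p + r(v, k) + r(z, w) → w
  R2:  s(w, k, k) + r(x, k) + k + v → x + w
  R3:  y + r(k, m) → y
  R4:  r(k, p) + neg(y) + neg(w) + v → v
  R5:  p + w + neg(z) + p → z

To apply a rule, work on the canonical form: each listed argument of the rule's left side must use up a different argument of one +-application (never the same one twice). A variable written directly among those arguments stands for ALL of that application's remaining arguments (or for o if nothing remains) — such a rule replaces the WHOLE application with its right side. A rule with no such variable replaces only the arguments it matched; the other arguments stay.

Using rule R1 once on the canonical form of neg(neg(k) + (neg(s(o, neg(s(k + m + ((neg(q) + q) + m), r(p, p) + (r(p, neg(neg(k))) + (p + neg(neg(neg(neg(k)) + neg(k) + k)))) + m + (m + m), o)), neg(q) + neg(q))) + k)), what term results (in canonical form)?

Canonical form:  s(o, neg(s(k + m + m, k + m + m + m + p + r(p, k) + r(p, p), o)), neg(q) + neg(q))
R1 matches:  uses p, r(p, k), r(p, p);  v := p, w := p, x := k + m + m + m, z := p
The extension variable absorbs all remaining arguments, so the whole application is rewritten.
Result:  s(o, neg(s(k + m + m, p, o)), neg(q) + neg(q))

Answer: s(o, neg(s(k + m + m, p, o)), neg(q) + neg(q))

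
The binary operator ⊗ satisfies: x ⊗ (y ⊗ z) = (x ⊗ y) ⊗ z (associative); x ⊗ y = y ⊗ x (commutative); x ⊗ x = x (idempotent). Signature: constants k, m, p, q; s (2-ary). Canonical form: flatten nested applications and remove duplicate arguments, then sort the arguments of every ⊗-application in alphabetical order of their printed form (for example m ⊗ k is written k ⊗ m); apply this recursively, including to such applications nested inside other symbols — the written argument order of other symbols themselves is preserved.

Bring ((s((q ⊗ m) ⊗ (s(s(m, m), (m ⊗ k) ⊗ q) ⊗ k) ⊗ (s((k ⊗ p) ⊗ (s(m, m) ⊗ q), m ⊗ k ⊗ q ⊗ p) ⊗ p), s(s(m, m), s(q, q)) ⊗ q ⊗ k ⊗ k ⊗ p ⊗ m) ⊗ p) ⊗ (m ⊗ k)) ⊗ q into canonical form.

Un-nest:  s((q ⊗ m) ⊗ (s(s(m, m), (m ⊗ k) ⊗ q) ⊗ k) ⊗ (s((k ⊗ p) ⊗ (s(m, m) ⊗ q), m ⊗ k ⊗ q ⊗ p) ⊗ p), s(s(m, m), s(q, q)) ⊗ q ⊗ k ⊗ k ⊗ p ⊗ m) ⊗ p ⊗ m ⊗ k ⊗ q
Simplify inside:  s((q ⊗ m) ⊗ (s(s(m, m), (m ⊗ k) ⊗ q) ⊗ k) ⊗ (s((k ⊗ p) ⊗ (s(m, m) ⊗ q), m ⊗ k ⊗ q ⊗ p) ⊗ p), s(s(m, m), s(q, q)) ⊗ q ⊗ k ⊗ k ⊗ p ⊗ m)  →  s(k ⊗ m ⊗ p ⊗ q ⊗ s(k ⊗ p ⊗ q ⊗ s(m, m), k ⊗ m ⊗ p ⊗ q) ⊗ s(s(m, m), k ⊗ m ⊗ q), k ⊗ m ⊗ p ⊗ q ⊗ s(s(m, m), s(q, q)))
Sort arguments:  k ⊗ m ⊗ p ⊗ q ⊗ s(k ⊗ m ⊗ p ⊗ q ⊗ s(k ⊗ p ⊗ q ⊗ s(m, m), k ⊗ m ⊗ p ⊗ q) ⊗ s(s(m, m), k ⊗ m ⊗ q), k ⊗ m ⊗ p ⊗ q ⊗ s(s(m, m), s(q, q)))

Answer: k ⊗ m ⊗ p ⊗ q ⊗ s(k ⊗ m ⊗ p ⊗ q ⊗ s(k ⊗ p ⊗ q ⊗ s(m, m), k ⊗ m ⊗ p ⊗ q) ⊗ s(s(m, m), k ⊗ m ⊗ q), k ⊗ m ⊗ p ⊗ q ⊗ s(s(m, m), s(q, q)))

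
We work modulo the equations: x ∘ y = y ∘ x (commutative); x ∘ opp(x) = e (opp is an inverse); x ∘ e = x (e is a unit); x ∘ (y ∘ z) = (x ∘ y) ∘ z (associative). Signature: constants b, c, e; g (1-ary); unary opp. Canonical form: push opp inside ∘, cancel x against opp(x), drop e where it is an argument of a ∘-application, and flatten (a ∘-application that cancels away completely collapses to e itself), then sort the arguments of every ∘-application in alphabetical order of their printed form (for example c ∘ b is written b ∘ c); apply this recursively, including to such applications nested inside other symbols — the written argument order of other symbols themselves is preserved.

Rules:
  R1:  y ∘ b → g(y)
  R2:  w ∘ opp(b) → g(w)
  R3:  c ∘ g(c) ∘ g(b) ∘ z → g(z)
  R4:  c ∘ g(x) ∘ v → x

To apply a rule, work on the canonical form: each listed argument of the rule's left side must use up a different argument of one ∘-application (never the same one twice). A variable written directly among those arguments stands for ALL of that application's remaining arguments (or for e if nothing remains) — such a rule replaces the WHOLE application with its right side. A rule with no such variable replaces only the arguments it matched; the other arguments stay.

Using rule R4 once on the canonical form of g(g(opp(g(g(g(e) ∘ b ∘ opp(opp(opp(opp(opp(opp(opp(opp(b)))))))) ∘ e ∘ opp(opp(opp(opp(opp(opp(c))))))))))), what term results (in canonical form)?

Answer: g(g(opp(g(g(e)))))

Derivation:
Canonical form:  g(g(opp(g(g(b ∘ b ∘ c ∘ g(e))))))
Apply R4:  consuming c, g(e);  v := b ∘ b, x := e
The variable takes the whole remainder — replace the entire application.
Result:  g(g(opp(g(g(e)))))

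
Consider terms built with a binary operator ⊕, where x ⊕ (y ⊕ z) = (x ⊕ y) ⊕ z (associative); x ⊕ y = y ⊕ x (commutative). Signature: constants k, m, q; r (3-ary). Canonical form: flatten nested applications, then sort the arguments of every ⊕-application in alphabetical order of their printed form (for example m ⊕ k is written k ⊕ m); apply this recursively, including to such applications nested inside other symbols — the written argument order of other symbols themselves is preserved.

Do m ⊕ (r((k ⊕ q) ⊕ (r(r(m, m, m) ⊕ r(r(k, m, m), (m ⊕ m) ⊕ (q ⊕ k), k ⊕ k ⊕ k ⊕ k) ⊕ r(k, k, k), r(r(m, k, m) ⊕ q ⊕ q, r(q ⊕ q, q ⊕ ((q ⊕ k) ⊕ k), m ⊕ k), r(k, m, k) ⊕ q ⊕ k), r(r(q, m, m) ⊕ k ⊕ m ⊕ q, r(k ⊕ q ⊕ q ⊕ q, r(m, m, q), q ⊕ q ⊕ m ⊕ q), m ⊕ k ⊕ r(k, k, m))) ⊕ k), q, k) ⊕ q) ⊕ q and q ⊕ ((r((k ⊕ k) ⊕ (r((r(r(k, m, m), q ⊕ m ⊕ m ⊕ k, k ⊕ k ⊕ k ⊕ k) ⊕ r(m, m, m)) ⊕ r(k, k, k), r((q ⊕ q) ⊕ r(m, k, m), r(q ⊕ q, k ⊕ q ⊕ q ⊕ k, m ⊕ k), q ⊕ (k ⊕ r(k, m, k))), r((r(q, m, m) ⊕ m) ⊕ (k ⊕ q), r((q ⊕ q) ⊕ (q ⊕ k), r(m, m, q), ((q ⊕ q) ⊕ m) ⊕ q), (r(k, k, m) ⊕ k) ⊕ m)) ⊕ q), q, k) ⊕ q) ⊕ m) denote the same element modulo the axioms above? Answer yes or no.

Answer: yes — both canonical forms are m ⊕ q ⊕ q ⊕ r(k ⊕ k ⊕ q ⊕ r(r(k, k, k) ⊕ r(m, m, m) ⊕ r(r(k, m, m), k ⊕ m ⊕ m ⊕ q, k ⊕ k ⊕ k ⊕ k), r(q ⊕ q ⊕ r(m, k, m), r(q ⊕ q, k ⊕ k ⊕ q ⊕ q, k ⊕ m), k ⊕ q ⊕ r(k, m, k)), r(k ⊕ m ⊕ q ⊕ r(q, m, m), r(k ⊕ q ⊕ q ⊕ q, r(m, m, q), m ⊕ q ⊕ q ⊕ q), k ⊕ m ⊕ r(k, k, m))), q, k)

Derivation:
Left:  m ⊕ (r((k ⊕ q) ⊕ (r(r(m, m, m) ⊕ r(r(k, m, m), (m ⊕ m) ⊕ (q ⊕ k), k ⊕ k ⊕ k ⊕ k) ⊕ r(k, k, k), r(r(m, k, m) ⊕ q ⊕ q, r(q ⊕ q, q ⊕ ((q ⊕ k) ⊕ k), m ⊕ k), r(k, m, k) ⊕ q ⊕ k), r(r(q, m, m) ⊕ k ⊕ m ⊕ q, r(k ⊕ q ⊕ q ⊕ q, r(m, m, q), q ⊕ q ⊕ m ⊕ q), m ⊕ k ⊕ r(k, k, m))) ⊕ k), q, k) ⊕ q) ⊕ q
  Un-nest:  m ⊕ r((k ⊕ q) ⊕ (r(r(m, m, m) ⊕ r(r(k, m, m), (m ⊕ m) ⊕ (q ⊕ k), k ⊕ k ⊕ k ⊕ k) ⊕ r(k, k, k), r(r(m, k, m) ⊕ q ⊕ q, r(q ⊕ q, q ⊕ ((q ⊕ k) ⊕ k), m ⊕ k), r(k, m, k) ⊕ q ⊕ k), r(r(q, m, m) ⊕ k ⊕ m ⊕ q, r(k ⊕ q ⊕ q ⊕ q, r(m, m, q), q ⊕ q ⊕ m ⊕ q), m ⊕ k ⊕ r(k, k, m))) ⊕ k), q, k) ⊕ q ⊕ q
  Simplify inside:  r((k ⊕ q) ⊕ (r(r(m, m, m) ⊕ r(r(k, m, m), (m ⊕ m) ⊕ (q ⊕ k), k ⊕ k ⊕ k ⊕ k) ⊕ r(k, k, k), r(r(m, k, m) ⊕ q ⊕ q, r(q ⊕ q, q ⊕ ((q ⊕ k) ⊕ k), m ⊕ k), r(k, m, k) ⊕ q ⊕ k), r(r(q, m, m) ⊕ k ⊕ m ⊕ q, r(k ⊕ q ⊕ q ⊕ q, r(m, m, q), q ⊕ q ⊕ m ⊕ q), m ⊕ k ⊕ r(k, k, m))) ⊕ k), q, k)  →  r(k ⊕ k ⊕ q ⊕ r(r(k, k, k) ⊕ r(m, m, m) ⊕ r(r(k, m, m), k ⊕ m ⊕ m ⊕ q, k ⊕ k ⊕ k ⊕ k), r(q ⊕ q ⊕ r(m, k, m), r(q ⊕ q, k ⊕ k ⊕ q ⊕ q, k ⊕ m), k ⊕ q ⊕ r(k, m, k)), r(k ⊕ m ⊕ q ⊕ r(q, m, m), r(k ⊕ q ⊕ q ⊕ q, r(m, m, q), m ⊕ q ⊕ q ⊕ q), k ⊕ m ⊕ r(k, k, m))), q, k)
  Sort:  m ⊕ q ⊕ q ⊕ r(k ⊕ k ⊕ q ⊕ r(r(k, k, k) ⊕ r(m, m, m) ⊕ r(r(k, m, m), k ⊕ m ⊕ m ⊕ q, k ⊕ k ⊕ k ⊕ k), r(q ⊕ q ⊕ r(m, k, m), r(q ⊕ q, k ⊕ k ⊕ q ⊕ q, k ⊕ m), k ⊕ q ⊕ r(k, m, k)), r(k ⊕ m ⊕ q ⊕ r(q, m, m), r(k ⊕ q ⊕ q ⊕ q, r(m, m, q), m ⊕ q ⊕ q ⊕ q), k ⊕ m ⊕ r(k, k, m))), q, k)
Right:  q ⊕ ((r((k ⊕ k) ⊕ (r((r(r(k, m, m), q ⊕ m ⊕ m ⊕ k, k ⊕ k ⊕ k ⊕ k) ⊕ r(m, m, m)) ⊕ r(k, k, k), r((q ⊕ q) ⊕ r(m, k, m), r(q ⊕ q, k ⊕ q ⊕ q ⊕ k, m ⊕ k), q ⊕ (k ⊕ r(k, m, k))), r((r(q, m, m) ⊕ m) ⊕ (k ⊕ q), r((q ⊕ q) ⊕ (q ⊕ k), r(m, m, q), ((q ⊕ q) ⊕ m) ⊕ q), (r(k, k, m) ⊕ k) ⊕ m)) ⊕ q), q, k) ⊕ q) ⊕ m)
  Un-nest:  q ⊕ r((k ⊕ k) ⊕ (r((r(r(k, m, m), q ⊕ m ⊕ m ⊕ k, k ⊕ k ⊕ k ⊕ k) ⊕ r(m, m, m)) ⊕ r(k, k, k), r((q ⊕ q) ⊕ r(m, k, m), r(q ⊕ q, k ⊕ q ⊕ q ⊕ k, m ⊕ k), q ⊕ (k ⊕ r(k, m, k))), r((r(q, m, m) ⊕ m) ⊕ (k ⊕ q), r((q ⊕ q) ⊕ (q ⊕ k), r(m, m, q), ((q ⊕ q) ⊕ m) ⊕ q), (r(k, k, m) ⊕ k) ⊕ m)) ⊕ q), q, k) ⊕ q ⊕ m
  Simplify inside:  r((k ⊕ k) ⊕ (r((r(r(k, m, m), q ⊕ m ⊕ m ⊕ k, k ⊕ k ⊕ k ⊕ k) ⊕ r(m, m, m)) ⊕ r(k, k, k), r((q ⊕ q) ⊕ r(m, k, m), r(q ⊕ q, k ⊕ q ⊕ q ⊕ k, m ⊕ k), q ⊕ (k ⊕ r(k, m, k))), r((r(q, m, m) ⊕ m) ⊕ (k ⊕ q), r((q ⊕ q) ⊕ (q ⊕ k), r(m, m, q), ((q ⊕ q) ⊕ m) ⊕ q), (r(k, k, m) ⊕ k) ⊕ m)) ⊕ q), q, k)  →  r(k ⊕ k ⊕ q ⊕ r(r(k, k, k) ⊕ r(m, m, m) ⊕ r(r(k, m, m), k ⊕ m ⊕ m ⊕ q, k ⊕ k ⊕ k ⊕ k), r(q ⊕ q ⊕ r(m, k, m), r(q ⊕ q, k ⊕ k ⊕ q ⊕ q, k ⊕ m), k ⊕ q ⊕ r(k, m, k)), r(k ⊕ m ⊕ q ⊕ r(q, m, m), r(k ⊕ q ⊕ q ⊕ q, r(m, m, q), m ⊕ q ⊕ q ⊕ q), k ⊕ m ⊕ r(k, k, m))), q, k)
  Sort arguments:  m ⊕ q ⊕ q ⊕ r(k ⊕ k ⊕ q ⊕ r(r(k, k, k) ⊕ r(m, m, m) ⊕ r(r(k, m, m), k ⊕ m ⊕ m ⊕ q, k ⊕ k ⊕ k ⊕ k), r(q ⊕ q ⊕ r(m, k, m), r(q ⊕ q, k ⊕ k ⊕ q ⊕ q, k ⊕ m), k ⊕ q ⊕ r(k, m, k)), r(k ⊕ m ⊕ q ⊕ r(q, m, m), r(k ⊕ q ⊕ q ⊕ q, r(m, m, q), m ⊕ q ⊕ q ⊕ q), k ⊕ m ⊕ r(k, k, m))), q, k)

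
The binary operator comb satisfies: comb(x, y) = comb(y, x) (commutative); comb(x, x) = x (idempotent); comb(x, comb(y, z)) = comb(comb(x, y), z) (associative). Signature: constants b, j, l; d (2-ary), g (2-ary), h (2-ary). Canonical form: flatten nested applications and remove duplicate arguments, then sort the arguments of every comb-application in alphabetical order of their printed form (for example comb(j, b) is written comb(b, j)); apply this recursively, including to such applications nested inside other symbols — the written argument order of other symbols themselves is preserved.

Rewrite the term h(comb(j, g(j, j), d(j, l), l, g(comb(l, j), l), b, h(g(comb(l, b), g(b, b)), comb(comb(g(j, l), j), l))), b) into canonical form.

Answer: h(comb(b, d(j, l), g(comb(j, l), l), g(j, j), h(g(comb(b, l), g(b, b)), comb(g(j, l), j, l)), j, l), b)

Derivation:
Focus inside:  comb(j, g(j, j), d(j, l), l, g(comb(l, j), l), b, h(g(comb(l, b), g(b, b)), comb(comb(g(j, l), j), l)))
Simplify inside:  g(comb(l, j), l)  →  g(comb(j, l), l)
Canonicalize subterm:  h(g(comb(l, b), g(b, b)), comb(comb(g(j, l), j), l))  →  h(g(comb(b, l), g(b, b)), comb(g(j, l), j, l))
Sort arguments:  comb(b, d(j, l), g(comb(j, l), l), g(j, j), h(g(comb(b, l), g(b, b)), comb(g(j, l), j, l)), j, l)
Rebuild:  h(comb(b, d(j, l), g(comb(j, l), l), g(j, j), h(g(comb(b, l), g(b, b)), comb(g(j, l), j, l)), j, l), b)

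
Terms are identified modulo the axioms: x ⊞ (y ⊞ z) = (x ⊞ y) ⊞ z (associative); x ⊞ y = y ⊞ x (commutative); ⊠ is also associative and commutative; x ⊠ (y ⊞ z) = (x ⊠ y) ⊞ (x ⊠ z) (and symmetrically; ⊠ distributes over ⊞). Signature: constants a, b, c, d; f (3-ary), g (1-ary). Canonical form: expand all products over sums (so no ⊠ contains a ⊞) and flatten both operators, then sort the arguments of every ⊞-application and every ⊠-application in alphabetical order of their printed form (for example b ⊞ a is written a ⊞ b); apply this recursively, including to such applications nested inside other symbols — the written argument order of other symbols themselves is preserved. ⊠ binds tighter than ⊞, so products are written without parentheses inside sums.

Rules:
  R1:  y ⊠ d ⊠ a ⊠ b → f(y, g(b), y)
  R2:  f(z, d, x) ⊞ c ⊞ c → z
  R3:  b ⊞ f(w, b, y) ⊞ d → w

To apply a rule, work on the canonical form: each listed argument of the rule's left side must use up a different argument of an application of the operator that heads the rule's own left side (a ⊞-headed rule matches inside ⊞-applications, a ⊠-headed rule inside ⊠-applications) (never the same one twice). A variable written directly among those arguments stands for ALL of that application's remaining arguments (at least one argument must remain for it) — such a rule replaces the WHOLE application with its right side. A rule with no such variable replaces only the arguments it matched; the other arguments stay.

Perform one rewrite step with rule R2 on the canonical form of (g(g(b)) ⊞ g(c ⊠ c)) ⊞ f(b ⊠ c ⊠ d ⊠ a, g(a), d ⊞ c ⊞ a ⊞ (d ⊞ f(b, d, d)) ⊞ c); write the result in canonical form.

Canonical form:  f(a ⊠ b ⊠ c ⊠ d, g(a), a ⊞ c ⊞ c ⊞ d ⊞ d ⊞ f(b, d, d)) ⊞ g(c ⊠ c) ⊞ g(g(b))
Apply R2:  consuming c, c, f(b, d, d);  x := d, z := b
Result:  f(a ⊠ b ⊠ c ⊠ d, g(a), a ⊞ b ⊞ d ⊞ d) ⊞ g(c ⊠ c) ⊞ g(g(b))

Answer: f(a ⊠ b ⊠ c ⊠ d, g(a), a ⊞ b ⊞ d ⊞ d) ⊞ g(c ⊠ c) ⊞ g(g(b))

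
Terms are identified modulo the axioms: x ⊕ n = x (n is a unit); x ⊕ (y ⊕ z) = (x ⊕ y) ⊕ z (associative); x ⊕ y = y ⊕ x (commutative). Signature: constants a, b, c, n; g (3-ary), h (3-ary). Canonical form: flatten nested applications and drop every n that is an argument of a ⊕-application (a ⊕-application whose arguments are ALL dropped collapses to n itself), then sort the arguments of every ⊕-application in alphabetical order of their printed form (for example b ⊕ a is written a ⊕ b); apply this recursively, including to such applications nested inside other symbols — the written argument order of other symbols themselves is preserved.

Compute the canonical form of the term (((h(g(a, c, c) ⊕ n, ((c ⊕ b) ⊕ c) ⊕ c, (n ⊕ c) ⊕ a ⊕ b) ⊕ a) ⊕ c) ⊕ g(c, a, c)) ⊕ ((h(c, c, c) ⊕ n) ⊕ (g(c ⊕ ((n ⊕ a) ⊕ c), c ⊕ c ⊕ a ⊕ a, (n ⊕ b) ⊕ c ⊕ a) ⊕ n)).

Un-nest:  h(g(a, c, c) ⊕ n, ((c ⊕ b) ⊕ c) ⊕ c, (n ⊕ c) ⊕ a ⊕ b) ⊕ a ⊕ c ⊕ g(c, a, c) ⊕ h(c, c, c) ⊕ n ⊕ g(c ⊕ ((n ⊕ a) ⊕ c), c ⊕ c ⊕ a ⊕ a, (n ⊕ b) ⊕ c ⊕ a) ⊕ n
Canonicalize subterm:  h(g(a, c, c) ⊕ n, ((c ⊕ b) ⊕ c) ⊕ c, (n ⊕ c) ⊕ a ⊕ b)  →  h(g(a, c, c), b ⊕ c ⊕ c ⊕ c, a ⊕ b ⊕ c)
Simplify inside:  g(c ⊕ ((n ⊕ a) ⊕ c), c ⊕ c ⊕ a ⊕ a, (n ⊕ b) ⊕ c ⊕ a)  →  g(a ⊕ c ⊕ c, a ⊕ a ⊕ c ⊕ c, a ⊕ b ⊕ c)
Drop the unit:  drop n (×2)
Order the arguments:  a ⊕ c ⊕ g(a ⊕ c ⊕ c, a ⊕ a ⊕ c ⊕ c, a ⊕ b ⊕ c) ⊕ g(c, a, c) ⊕ h(c, c, c) ⊕ h(g(a, c, c), b ⊕ c ⊕ c ⊕ c, a ⊕ b ⊕ c)

Answer: a ⊕ c ⊕ g(a ⊕ c ⊕ c, a ⊕ a ⊕ c ⊕ c, a ⊕ b ⊕ c) ⊕ g(c, a, c) ⊕ h(c, c, c) ⊕ h(g(a, c, c), b ⊕ c ⊕ c ⊕ c, a ⊕ b ⊕ c)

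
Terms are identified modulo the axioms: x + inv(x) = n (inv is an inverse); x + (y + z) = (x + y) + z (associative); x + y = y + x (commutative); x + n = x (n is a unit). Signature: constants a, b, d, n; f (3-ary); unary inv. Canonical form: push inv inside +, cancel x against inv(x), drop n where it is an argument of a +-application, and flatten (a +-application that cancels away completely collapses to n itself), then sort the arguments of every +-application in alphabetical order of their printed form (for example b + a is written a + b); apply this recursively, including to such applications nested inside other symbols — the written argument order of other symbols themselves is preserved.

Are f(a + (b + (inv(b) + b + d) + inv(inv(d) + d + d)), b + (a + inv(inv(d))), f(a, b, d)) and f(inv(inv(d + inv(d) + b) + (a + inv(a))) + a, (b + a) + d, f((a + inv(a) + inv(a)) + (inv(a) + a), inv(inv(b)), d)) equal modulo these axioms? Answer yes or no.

Answer: no — f(a + b, a + b + d, f(a, b, d)) vs f(a + b, a + b + d, f(inv(a), b, d))

Derivation:
Left:  f(a + (b + (inv(b) + b + d) + inv(inv(d) + d + d)), b + (a + inv(inv(d))), f(a, b, d))
  Focus inside:  a + (b + (inv(b) + b + d) + inv(inv(d) + d + d))
  Push inv inside:  distribute inv over + and collapse double inv
  Cancel inverse pairs:  d cancels
  Combine occurrences:  a + b
  Reassemble:  f(a + b, a + b + d, f(a, b, d))
Right:  f(inv(inv(d + inv(d) + b) + (a + inv(a))) + a, (b + a) + d, f((a + inv(a) + inv(a)) + (inv(a) + a), inv(inv(b)), d))
  Descend into:  inv(inv(d + inv(d) + b) + (a + inv(a))) + a
  Push inv inside:  distribute inv over + and collapse double inv
  Inverses cancel:  d cancels
  Collect terms:  b + a
  Order the arguments:  a + b
  Put back:  f(a + b, a + b + d, f(inv(a), b, d))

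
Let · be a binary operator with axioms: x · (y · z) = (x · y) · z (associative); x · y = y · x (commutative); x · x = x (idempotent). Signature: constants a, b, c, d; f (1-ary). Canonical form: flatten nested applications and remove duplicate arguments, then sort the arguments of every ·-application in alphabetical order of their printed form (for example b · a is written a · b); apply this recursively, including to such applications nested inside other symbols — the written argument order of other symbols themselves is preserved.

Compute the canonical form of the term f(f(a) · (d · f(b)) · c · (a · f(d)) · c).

Answer: f(a · c · d · f(a) · f(b) · f(d))

Derivation:
Focus inside:  f(a) · (d · f(b)) · c · (a · f(d)) · c
Flatten:  f(a) · d · f(b) · c · a · f(d) · c
Drop duplicates:  drop duplicate c
Sort:  a · c · d · f(a) · f(b) · f(d)
Rebuild:  f(a · c · d · f(a) · f(b) · f(d))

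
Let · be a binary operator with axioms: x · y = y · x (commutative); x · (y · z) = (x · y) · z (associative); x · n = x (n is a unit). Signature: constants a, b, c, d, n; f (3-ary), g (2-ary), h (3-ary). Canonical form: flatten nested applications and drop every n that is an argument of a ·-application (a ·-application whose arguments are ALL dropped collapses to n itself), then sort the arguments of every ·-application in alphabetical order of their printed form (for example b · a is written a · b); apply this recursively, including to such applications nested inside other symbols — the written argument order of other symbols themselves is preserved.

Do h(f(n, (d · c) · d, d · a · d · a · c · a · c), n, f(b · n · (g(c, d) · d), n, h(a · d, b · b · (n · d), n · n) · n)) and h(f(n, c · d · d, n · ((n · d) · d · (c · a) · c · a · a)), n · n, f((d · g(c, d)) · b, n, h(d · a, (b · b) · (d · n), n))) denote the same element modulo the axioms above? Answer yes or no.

Left:  h(f(n, (d · c) · d, d · a · d · a · c · a · c), n, f(b · n · (g(c, d) · d), n, h(a · d, b · b · (n · d), n · n) · n))
  Descend into:  h(a · d, b · b · (n · d), n · n) · n
  Simplify inside:  h(a · d, b · b · (n · d), n · n)  →  h(a · d, b · b · d, n)
  Units out:  drop n
  Sort arguments:  h(a · d, b · b · d, n)
  Reassemble:  h(f(n, c · d · d, a · a · a · c · c · d · d), n, f(b · d · g(c, d), n, h(a · d, b · b · d, n)))
Right:  h(f(n, c · d · d, n · ((n · d) · d · (c · a) · c · a · a)), n · n, f((d · g(c, d)) · b, n, h(d · a, (b · b) · (d · n), n)))
  Focus inside:  n · ((n · d) · d · (c · a) · c · a · a)
  Merge nested applications:  n · n · d · d · c · a · c · a · a
  Unit:  drop n (×2)
  Sort:  a · a · a · c · c · d · d
  Put back:  h(f(n, c · d · d, a · a · a · c · c · d · d), n, f(b · d · g(c, d), n, h(a · d, b · b · d, n)))

Answer: yes — both canonical forms are h(f(n, c · d · d, a · a · a · c · c · d · d), n, f(b · d · g(c, d), n, h(a · d, b · b · d, n)))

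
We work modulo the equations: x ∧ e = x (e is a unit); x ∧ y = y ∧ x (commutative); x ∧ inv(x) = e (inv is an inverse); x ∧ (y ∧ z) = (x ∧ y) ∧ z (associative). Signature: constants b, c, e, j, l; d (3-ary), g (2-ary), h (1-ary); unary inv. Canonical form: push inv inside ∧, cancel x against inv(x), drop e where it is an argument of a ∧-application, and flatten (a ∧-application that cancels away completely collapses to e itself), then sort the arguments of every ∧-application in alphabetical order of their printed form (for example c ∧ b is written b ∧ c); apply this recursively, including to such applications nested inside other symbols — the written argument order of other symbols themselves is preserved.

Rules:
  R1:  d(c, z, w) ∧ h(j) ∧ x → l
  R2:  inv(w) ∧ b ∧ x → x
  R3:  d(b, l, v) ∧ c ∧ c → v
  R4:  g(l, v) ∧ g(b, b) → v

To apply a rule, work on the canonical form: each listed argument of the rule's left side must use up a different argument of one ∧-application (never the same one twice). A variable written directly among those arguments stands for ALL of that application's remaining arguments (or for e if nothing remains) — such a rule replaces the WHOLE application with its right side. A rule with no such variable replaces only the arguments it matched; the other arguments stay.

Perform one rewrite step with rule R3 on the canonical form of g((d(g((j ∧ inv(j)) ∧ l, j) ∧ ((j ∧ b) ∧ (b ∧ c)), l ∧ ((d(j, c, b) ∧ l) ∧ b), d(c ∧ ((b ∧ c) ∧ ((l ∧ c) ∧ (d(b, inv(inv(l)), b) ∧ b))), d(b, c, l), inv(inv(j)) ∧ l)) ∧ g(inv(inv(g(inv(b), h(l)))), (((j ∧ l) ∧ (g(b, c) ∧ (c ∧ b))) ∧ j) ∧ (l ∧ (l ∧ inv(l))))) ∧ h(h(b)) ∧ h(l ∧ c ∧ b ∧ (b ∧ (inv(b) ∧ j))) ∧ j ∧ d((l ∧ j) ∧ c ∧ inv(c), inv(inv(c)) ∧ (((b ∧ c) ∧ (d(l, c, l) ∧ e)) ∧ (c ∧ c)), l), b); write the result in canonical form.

Canonical form:  g(d(b ∧ b ∧ c ∧ g(l, j) ∧ j, b ∧ d(j, c, b) ∧ l ∧ l, d(b ∧ b ∧ c ∧ c ∧ c ∧ d(b, l, b) ∧ l, d(b, c, l), j ∧ l)) ∧ d(j ∧ l, b ∧ c ∧ c ∧ c ∧ c ∧ d(l, c, l), l) ∧ g(g(inv(b), h(l)), b ∧ c ∧ g(b, c) ∧ j ∧ j ∧ l ∧ l) ∧ h(b ∧ c ∧ j ∧ l) ∧ h(h(b)) ∧ j, b)
Apply R3:  consuming c, c, d(b, l, b);  v := b
Giving:  g(d(b ∧ b ∧ c ∧ g(l, j) ∧ j, b ∧ d(j, c, b) ∧ l ∧ l, d(b ∧ b ∧ b ∧ c ∧ l, d(b, c, l), j ∧ l)) ∧ d(j ∧ l, b ∧ c ∧ c ∧ c ∧ c ∧ d(l, c, l), l) ∧ g(g(inv(b), h(l)), b ∧ c ∧ g(b, c) ∧ j ∧ j ∧ l ∧ l) ∧ h(b ∧ c ∧ j ∧ l) ∧ h(h(b)) ∧ j, b)

Answer: g(d(b ∧ b ∧ c ∧ g(l, j) ∧ j, b ∧ d(j, c, b) ∧ l ∧ l, d(b ∧ b ∧ b ∧ c ∧ l, d(b, c, l), j ∧ l)) ∧ d(j ∧ l, b ∧ c ∧ c ∧ c ∧ c ∧ d(l, c, l), l) ∧ g(g(inv(b), h(l)), b ∧ c ∧ g(b, c) ∧ j ∧ j ∧ l ∧ l) ∧ h(b ∧ c ∧ j ∧ l) ∧ h(h(b)) ∧ j, b)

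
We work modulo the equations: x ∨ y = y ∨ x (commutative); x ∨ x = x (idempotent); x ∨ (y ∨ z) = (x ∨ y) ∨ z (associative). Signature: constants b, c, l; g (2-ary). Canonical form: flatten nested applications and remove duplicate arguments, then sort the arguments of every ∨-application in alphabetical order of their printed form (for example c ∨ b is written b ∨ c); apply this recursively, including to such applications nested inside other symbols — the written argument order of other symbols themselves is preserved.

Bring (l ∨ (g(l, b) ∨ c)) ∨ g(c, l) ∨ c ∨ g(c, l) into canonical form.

Merge nested applications:  l ∨ g(l, b) ∨ c ∨ g(c, l) ∨ c ∨ g(c, l)
Drop duplicates:  drop duplicate c, g(c, l)
Order the arguments:  c ∨ g(c, l) ∨ g(l, b) ∨ l

Answer: c ∨ g(c, l) ∨ g(l, b) ∨ l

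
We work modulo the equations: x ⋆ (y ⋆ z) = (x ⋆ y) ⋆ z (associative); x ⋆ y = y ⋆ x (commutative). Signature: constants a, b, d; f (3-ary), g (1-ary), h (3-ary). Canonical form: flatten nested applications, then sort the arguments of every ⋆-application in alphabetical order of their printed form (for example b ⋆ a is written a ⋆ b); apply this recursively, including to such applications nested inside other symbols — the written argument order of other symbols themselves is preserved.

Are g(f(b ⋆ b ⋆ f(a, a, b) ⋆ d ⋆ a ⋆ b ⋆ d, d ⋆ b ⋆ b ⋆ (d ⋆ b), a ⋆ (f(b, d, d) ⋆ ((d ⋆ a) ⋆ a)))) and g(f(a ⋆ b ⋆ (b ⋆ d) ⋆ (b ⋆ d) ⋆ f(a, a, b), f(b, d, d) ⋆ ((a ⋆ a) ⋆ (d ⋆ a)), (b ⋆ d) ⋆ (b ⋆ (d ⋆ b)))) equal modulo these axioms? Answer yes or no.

Left:  g(f(b ⋆ b ⋆ f(a, a, b) ⋆ d ⋆ a ⋆ b ⋆ d, d ⋆ b ⋆ b ⋆ (d ⋆ b), a ⋆ (f(b, d, d) ⋆ ((d ⋆ a) ⋆ a))))
  Focus inside:  a ⋆ (f(b, d, d) ⋆ ((d ⋆ a) ⋆ a))
  Flatten:  a ⋆ f(b, d, d) ⋆ d ⋆ a ⋆ a
  Order the arguments:  a ⋆ a ⋆ a ⋆ d ⋆ f(b, d, d)
  Reassemble:  g(f(a ⋆ b ⋆ b ⋆ b ⋆ d ⋆ d ⋆ f(a, a, b), b ⋆ b ⋆ b ⋆ d ⋆ d, a ⋆ a ⋆ a ⋆ d ⋆ f(b, d, d)))
Right:  g(f(a ⋆ b ⋆ (b ⋆ d) ⋆ (b ⋆ d) ⋆ f(a, a, b), f(b, d, d) ⋆ ((a ⋆ a) ⋆ (d ⋆ a)), (b ⋆ d) ⋆ (b ⋆ (d ⋆ b))))
  Descend into:  a ⋆ b ⋆ (b ⋆ d) ⋆ (b ⋆ d) ⋆ f(a, a, b)
  Merge nested applications:  a ⋆ b ⋆ b ⋆ d ⋆ b ⋆ d ⋆ f(a, a, b)
  Order the arguments:  a ⋆ b ⋆ b ⋆ b ⋆ d ⋆ d ⋆ f(a, a, b)
  Put back:  g(f(a ⋆ b ⋆ b ⋆ b ⋆ d ⋆ d ⋆ f(a, a, b), a ⋆ a ⋆ a ⋆ d ⋆ f(b, d, d), b ⋆ b ⋆ b ⋆ d ⋆ d))

Answer: no — g(f(a ⋆ b ⋆ b ⋆ b ⋆ d ⋆ d ⋆ f(a, a, b), b ⋆ b ⋆ b ⋆ d ⋆ d, a ⋆ a ⋆ a ⋆ d ⋆ f(b, d, d))) vs g(f(a ⋆ b ⋆ b ⋆ b ⋆ d ⋆ d ⋆ f(a, a, b), a ⋆ a ⋆ a ⋆ d ⋆ f(b, d, d), b ⋆ b ⋆ b ⋆ d ⋆ d))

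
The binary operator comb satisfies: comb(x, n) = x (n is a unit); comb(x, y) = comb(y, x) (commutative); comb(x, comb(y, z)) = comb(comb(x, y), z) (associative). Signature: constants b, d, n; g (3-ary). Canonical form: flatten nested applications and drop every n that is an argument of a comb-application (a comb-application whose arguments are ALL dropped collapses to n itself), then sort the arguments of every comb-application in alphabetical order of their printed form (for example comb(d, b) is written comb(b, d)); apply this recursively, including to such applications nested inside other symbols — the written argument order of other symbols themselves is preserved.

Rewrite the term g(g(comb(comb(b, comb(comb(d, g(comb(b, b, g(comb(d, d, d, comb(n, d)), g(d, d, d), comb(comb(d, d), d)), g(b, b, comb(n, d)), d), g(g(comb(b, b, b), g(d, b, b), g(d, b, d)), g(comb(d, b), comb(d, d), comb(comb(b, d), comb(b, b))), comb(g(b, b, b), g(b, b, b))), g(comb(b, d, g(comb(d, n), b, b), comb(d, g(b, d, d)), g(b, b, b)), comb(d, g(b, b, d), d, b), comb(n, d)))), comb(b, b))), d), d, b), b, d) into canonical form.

Answer: g(g(comb(b, b, b, d, d, g(comb(b, b, d, g(b, b, d), g(comb(d, d, d, d), g(d, d, d), comb(d, d, d))), g(g(comb(b, b, b), g(d, b, b), g(d, b, d)), g(comb(b, d), comb(d, d), comb(b, b, b, d)), comb(g(b, b, b), g(b, b, b))), g(comb(b, d, d, g(b, b, b), g(b, d, d), g(d, b, b)), comb(b, d, d, g(b, b, d)), d))), d, b), b, d)

Derivation:
Descend into:  comb(comb(b, comb(comb(d, g(comb(b, b, g(comb(d, d, d, comb(n, d)), g(d, d, d), comb(comb(d, d), d)), g(b, b, comb(n, d)), d), g(g(comb(b, b, b), g(d, b, b), g(d, b, d)), g(comb(d, b), comb(d, d), comb(comb(b, d), comb(b, b))), comb(g(b, b, b), g(b, b, b))), g(comb(b, d, g(comb(d, n), b, b), comb(d, g(b, d, d)), g(b, b, b)), comb(d, g(b, b, d), d, b), comb(n, d)))), comb(b, b))), d)
Un-nest:  comb(b, d, g(comb(b, b, g(comb(d, d, d, comb(n, d)), g(d, d, d), comb(comb(d, d), d)), g(b, b, comb(n, d)), d), g(g(comb(b, b, b), g(d, b, b), g(d, b, d)), g(comb(d, b), comb(d, d), comb(comb(b, d), comb(b, b))), comb(g(b, b, b), g(b, b, b))), g(comb(b, d, g(comb(d, n), b, b), comb(d, g(b, d, d)), g(b, b, b)), comb(d, g(b, b, d), d, b), comb(n, d))), b, b, d)
Canonicalize subterm:  g(comb(b, b, g(comb(d, d, d, comb(n, d)), g(d, d, d), comb(comb(d, d), d)), g(b, b, comb(n, d)), d), g(g(comb(b, b, b), g(d, b, b), g(d, b, d)), g(comb(d, b), comb(d, d), comb(comb(b, d), comb(b, b))), comb(g(b, b, b), g(b, b, b))), g(comb(b, d, g(comb(d, n), b, b), comb(d, g(b, d, d)), g(b, b, b)), comb(d, g(b, b, d), d, b), comb(n, d)))  →  g(comb(b, b, d, g(b, b, d), g(comb(d, d, d, d), g(d, d, d), comb(d, d, d))), g(g(comb(b, b, b), g(d, b, b), g(d, b, d)), g(comb(b, d), comb(d, d), comb(b, b, b, d)), comb(g(b, b, b), g(b, b, b))), g(comb(b, d, d, g(b, b, b), g(b, d, d), g(d, b, b)), comb(b, d, d, g(b, b, d)), d))
Sort:  comb(b, b, b, d, d, g(comb(b, b, d, g(b, b, d), g(comb(d, d, d, d), g(d, d, d), comb(d, d, d))), g(g(comb(b, b, b), g(d, b, b), g(d, b, d)), g(comb(b, d), comb(d, d), comb(b, b, b, d)), comb(g(b, b, b), g(b, b, b))), g(comb(b, d, d, g(b, b, b), g(b, d, d), g(d, b, b)), comb(b, d, d, g(b, b, d)), d)))
Rebuild:  g(g(comb(b, b, b, d, d, g(comb(b, b, d, g(b, b, d), g(comb(d, d, d, d), g(d, d, d), comb(d, d, d))), g(g(comb(b, b, b), g(d, b, b), g(d, b, d)), g(comb(b, d), comb(d, d), comb(b, b, b, d)), comb(g(b, b, b), g(b, b, b))), g(comb(b, d, d, g(b, b, b), g(b, d, d), g(d, b, b)), comb(b, d, d, g(b, b, d)), d))), d, b), b, d)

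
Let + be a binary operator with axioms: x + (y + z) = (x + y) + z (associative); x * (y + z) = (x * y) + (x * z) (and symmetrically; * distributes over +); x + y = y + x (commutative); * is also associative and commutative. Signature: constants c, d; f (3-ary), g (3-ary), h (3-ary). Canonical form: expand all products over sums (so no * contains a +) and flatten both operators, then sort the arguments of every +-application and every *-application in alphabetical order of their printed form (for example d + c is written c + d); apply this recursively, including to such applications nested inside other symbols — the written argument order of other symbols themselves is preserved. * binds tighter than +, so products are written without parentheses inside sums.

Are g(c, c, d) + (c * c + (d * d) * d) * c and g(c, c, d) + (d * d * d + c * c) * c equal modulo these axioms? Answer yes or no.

Left:  g(c, c, d) + (c * c + (d * d) * d) * c
  Distribute:  g(c, c, d) + c * c * c + c * d * d * d
  Sort:  c * c * c + c * d * d * d + g(c, c, d)
Right:  g(c, c, d) + (d * d * d + c * c) * c
  Distribute:  g(c, c, d) + c * d * d * d + c * c * c
  Sort arguments:  c * c * c + c * d * d * d + g(c, c, d)

Answer: yes — both canonical forms are c * c * c + c * d * d * d + g(c, c, d)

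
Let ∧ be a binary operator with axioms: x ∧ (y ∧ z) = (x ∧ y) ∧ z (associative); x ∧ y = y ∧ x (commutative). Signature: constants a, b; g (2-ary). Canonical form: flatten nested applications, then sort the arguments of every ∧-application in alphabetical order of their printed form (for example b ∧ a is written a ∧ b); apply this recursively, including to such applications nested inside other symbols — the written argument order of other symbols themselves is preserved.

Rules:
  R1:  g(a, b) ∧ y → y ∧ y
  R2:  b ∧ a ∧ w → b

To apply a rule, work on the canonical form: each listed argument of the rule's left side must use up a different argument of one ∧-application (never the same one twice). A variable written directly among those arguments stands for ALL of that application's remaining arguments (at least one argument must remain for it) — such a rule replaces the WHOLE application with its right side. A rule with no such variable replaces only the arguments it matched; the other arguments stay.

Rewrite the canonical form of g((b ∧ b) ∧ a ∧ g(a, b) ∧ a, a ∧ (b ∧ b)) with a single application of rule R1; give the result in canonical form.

Canonical form:  g(a ∧ a ∧ b ∧ b ∧ g(a, b), a ∧ b ∧ b)
R1 matches:  uses g(a, b);  y := a ∧ a ∧ b ∧ b
The variable takes the whole remainder — replace the entire application.
Giving:  g(a ∧ a ∧ a ∧ a ∧ b ∧ b ∧ b ∧ b, a ∧ b ∧ b)

Answer: g(a ∧ a ∧ a ∧ a ∧ b ∧ b ∧ b ∧ b, a ∧ b ∧ b)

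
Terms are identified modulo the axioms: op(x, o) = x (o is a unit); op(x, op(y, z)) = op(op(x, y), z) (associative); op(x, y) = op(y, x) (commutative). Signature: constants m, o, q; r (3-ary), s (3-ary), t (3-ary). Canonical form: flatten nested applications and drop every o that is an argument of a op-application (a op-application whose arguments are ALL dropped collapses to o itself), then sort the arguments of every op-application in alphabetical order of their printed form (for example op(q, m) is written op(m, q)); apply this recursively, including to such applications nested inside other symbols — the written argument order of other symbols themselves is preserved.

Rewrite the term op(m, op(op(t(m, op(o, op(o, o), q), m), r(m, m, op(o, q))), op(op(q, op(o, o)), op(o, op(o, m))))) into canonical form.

Flatten:  op(m, t(m, op(o, op(o, o), q), m), r(m, m, op(o, q)), q, o, o, o, o, m)
Simplify inside:  t(m, op(o, op(o, o), q), m)  →  t(m, q, m)
Canonicalize subterm:  r(m, m, op(o, q))  →  r(m, m, q)
Units out:  drop o (×4)
Order the arguments:  op(m, m, q, r(m, m, q), t(m, q, m))

Answer: op(m, m, q, r(m, m, q), t(m, q, m))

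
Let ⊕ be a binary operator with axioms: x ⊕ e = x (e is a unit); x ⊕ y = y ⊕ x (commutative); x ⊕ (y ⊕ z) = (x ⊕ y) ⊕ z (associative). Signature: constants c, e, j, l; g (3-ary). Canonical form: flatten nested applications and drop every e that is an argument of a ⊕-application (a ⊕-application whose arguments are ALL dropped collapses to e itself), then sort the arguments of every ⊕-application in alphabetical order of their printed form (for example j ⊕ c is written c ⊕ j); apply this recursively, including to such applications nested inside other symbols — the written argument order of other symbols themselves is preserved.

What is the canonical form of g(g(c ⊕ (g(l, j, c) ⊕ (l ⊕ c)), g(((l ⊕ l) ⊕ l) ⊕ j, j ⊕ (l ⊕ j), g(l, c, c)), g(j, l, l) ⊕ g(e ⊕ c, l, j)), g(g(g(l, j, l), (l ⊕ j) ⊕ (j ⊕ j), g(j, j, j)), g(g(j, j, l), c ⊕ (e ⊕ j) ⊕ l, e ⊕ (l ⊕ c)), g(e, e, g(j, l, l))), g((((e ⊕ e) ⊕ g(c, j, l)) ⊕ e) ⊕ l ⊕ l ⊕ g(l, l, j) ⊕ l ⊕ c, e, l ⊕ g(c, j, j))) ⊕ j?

Answer: g(g(c ⊕ c ⊕ g(l, j, c) ⊕ l, g(j ⊕ l ⊕ l ⊕ l, j ⊕ j ⊕ l, g(l, c, c)), g(c, l, j) ⊕ g(j, l, l)), g(g(g(l, j, l), j ⊕ j ⊕ j ⊕ l, g(j, j, j)), g(g(j, j, l), c ⊕ j ⊕ l, c ⊕ l), g(e, e, g(j, l, l))), g(c ⊕ g(c, j, l) ⊕ g(l, l, j) ⊕ l ⊕ l ⊕ l, e, g(c, j, j) ⊕ l)) ⊕ j

Derivation:
Canonicalize subterm:  g(g(c ⊕ (g(l, j, c) ⊕ (l ⊕ c)), g(((l ⊕ l) ⊕ l) ⊕ j, j ⊕ (l ⊕ j), g(l, c, c)), g(j, l, l) ⊕ g(e ⊕ c, l, j)), g(g(g(l, j, l), (l ⊕ j) ⊕ (j ⊕ j), g(j, j, j)), g(g(j, j, l), c ⊕ (e ⊕ j) ⊕ l, e ⊕ (l ⊕ c)), g(e, e, g(j, l, l))), g((((e ⊕ e) ⊕ g(c, j, l)) ⊕ e) ⊕ l ⊕ l ⊕ g(l, l, j) ⊕ l ⊕ c, e, l ⊕ g(c, j, j)))  →  g(g(c ⊕ c ⊕ g(l, j, c) ⊕ l, g(j ⊕ l ⊕ l ⊕ l, j ⊕ j ⊕ l, g(l, c, c)), g(c, l, j) ⊕ g(j, l, l)), g(g(g(l, j, l), j ⊕ j ⊕ j ⊕ l, g(j, j, j)), g(g(j, j, l), c ⊕ j ⊕ l, c ⊕ l), g(e, e, g(j, l, l))), g(c ⊕ g(c, j, l) ⊕ g(l, l, j) ⊕ l ⊕ l ⊕ l, e, g(c, j, j) ⊕ l))
Sort arguments:  g(g(c ⊕ c ⊕ g(l, j, c) ⊕ l, g(j ⊕ l ⊕ l ⊕ l, j ⊕ j ⊕ l, g(l, c, c)), g(c, l, j) ⊕ g(j, l, l)), g(g(g(l, j, l), j ⊕ j ⊕ j ⊕ l, g(j, j, j)), g(g(j, j, l), c ⊕ j ⊕ l, c ⊕ l), g(e, e, g(j, l, l))), g(c ⊕ g(c, j, l) ⊕ g(l, l, j) ⊕ l ⊕ l ⊕ l, e, g(c, j, j) ⊕ l)) ⊕ j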